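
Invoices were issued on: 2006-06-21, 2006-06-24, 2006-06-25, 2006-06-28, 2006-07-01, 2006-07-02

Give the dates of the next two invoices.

Gaps: 3, 1, 3, 3, 1 days — not constant, but cyclic with period 3.
The events fall on every Wednesday, Saturday and Sunday.
Next Wednesday: 2006-07-05.
The following Saturday is 2006-07-08.

2006-07-05, 2006-07-08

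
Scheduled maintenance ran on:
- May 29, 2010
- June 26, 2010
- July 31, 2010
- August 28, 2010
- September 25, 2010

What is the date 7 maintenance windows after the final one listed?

Every date is a Saturday; gaps 28, 35, 28, 28 days.
Each is the last Saturday of its month (at least one falls on the 29th or later, ruling out '4th Saturday').
October 2010 ends with Saturday October 30, 2010.
November 2010 ends with Saturday November 27, 2010.
Last Saturday of December 2010: December 25, 2010.
January 2011 ends with Saturday January 29, 2011.
Last Saturday of February 2011: February 26, 2011.
Last Saturday of March 2011: March 26, 2011.
Last Saturday of April 2011: April 30, 2011.

April 30, 2011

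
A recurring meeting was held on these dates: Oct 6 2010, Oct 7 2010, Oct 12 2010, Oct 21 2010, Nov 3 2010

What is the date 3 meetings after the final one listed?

Intervals are 1, 5, 9, 13 days — an arithmetic progression with common difference 4.
Next gap: 17 days. Nov 3 2010 + 17 days = Nov 20 2010.
Next gap: 21 days. Nov 20 2010 + 21 days = Dec 11 2010.
Next gap: 25 days. Dec 11 2010 + 25 days = Jan 5 2011.

Jan 5 2011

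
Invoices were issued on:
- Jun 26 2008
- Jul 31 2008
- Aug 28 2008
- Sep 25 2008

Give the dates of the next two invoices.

Oct 30 2008, Nov 27 2008

These are Thursdays with 35, 28, 28-day gaps.
Each is the final Thursday of its month — Jul 31 2008 is past the 28th, so '4th Thursday' doesn't fit.
October 2008 ends with Thursday Oct 30 2008.
November 2008 ends with Thursday Nov 27 2008.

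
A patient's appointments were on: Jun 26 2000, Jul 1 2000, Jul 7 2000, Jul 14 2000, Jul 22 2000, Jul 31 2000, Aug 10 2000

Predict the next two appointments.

The spacing grows by 1 each time: 5, 6, 7, 8, 9, 10 days.
Next gap: 11 days. Aug 10 2000 + 11 days = Aug 21 2000.
Next gap: 12 days. Aug 21 2000 + 12 days = Sep 2 2000.

Aug 21 2000, Sep 2 2000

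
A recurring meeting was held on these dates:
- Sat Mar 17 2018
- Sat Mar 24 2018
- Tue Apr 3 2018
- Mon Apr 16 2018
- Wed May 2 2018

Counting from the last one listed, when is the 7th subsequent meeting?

Wed Nov 14 2018

Intervals are 7, 10, 13, 16 days — an arithmetic progression with common difference 3.
Next gap: 19 days. Wed May 2 2018 + 19 days = Mon May 21 2018.
Next gap: 22 days. Mon May 21 2018 + 22 days = Tue Jun 12 2018.
Next gap: 25 days. Tue Jun 12 2018 + 25 days = Sat Jul 7 2018.
Next gap: 28 days. Sat Jul 7 2018 + 28 days = Sat Aug 4 2018.
Next gap: 31 days. Sat Aug 4 2018 + 31 days = Tue Sep 4 2018.
Next gap: 34 days. Tue Sep 4 2018 + 34 days = Mon Oct 8 2018.
Next gap: 37 days. Mon Oct 8 2018 + 37 days = Wed Nov 14 2018.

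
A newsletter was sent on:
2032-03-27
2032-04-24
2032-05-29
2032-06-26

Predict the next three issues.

All Saturdays; the gaps (28, 35, 28) vary with month length.
This is the last Saturday of each month.
Last Saturday of July 2032: 2032-07-31.
August 2032 ends with Saturday 2032-08-28.
Last Saturday of September 2032: 2032-09-25.

2032-07-31, 2032-08-28, 2032-09-25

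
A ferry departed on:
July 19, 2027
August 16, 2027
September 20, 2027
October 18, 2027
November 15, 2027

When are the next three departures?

December 20, 2027; January 17, 2028; February 21, 2028

All dates are Mondays, 28, 35, 28, 28 days apart.
Specifically, the 3rd Monday of each month.
3rd Monday of December 2027: December 20, 2027.
3rd Monday of January 2028: January 17, 2028.
3rd Monday of February 2028: February 21, 2028.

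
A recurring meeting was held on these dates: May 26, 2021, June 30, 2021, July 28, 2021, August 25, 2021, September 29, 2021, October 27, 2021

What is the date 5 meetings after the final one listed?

These are Wednesdays with 35, 28, 28, 35, 28-day gaps.
Each is the final Wednesday of its month — June 30, 2021 is past the 28th, so '4th Wednesday' doesn't fit.
Last Wednesday of November 2021: November 24, 2021.
December 2021 ends with Wednesday December 29, 2021.
January 2022 ends with Wednesday January 26, 2022.
Last Wednesday of February 2022: February 23, 2022.
March 2022 ends with Wednesday March 30, 2022.

March 30, 2022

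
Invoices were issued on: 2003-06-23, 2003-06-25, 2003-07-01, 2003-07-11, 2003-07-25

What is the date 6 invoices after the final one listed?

2004-01-09

Intervals are 2, 6, 10, 14 days — an arithmetic progression with common difference 4.
Next gap: 18 days. 2003-07-25 + 18 days = 2003-08-12.
Next gap: 22 days. 2003-08-12 + 22 days = 2003-09-03.
Next gap: 26 days. 2003-09-03 + 26 days = 2003-09-29.
Next gap: 30 days. 2003-09-29 + 30 days = 2003-10-29.
Next gap: 34 days. 2003-10-29 + 34 days = 2003-12-02.
Next gap: 38 days. 2003-12-02 + 38 days = 2004-01-09.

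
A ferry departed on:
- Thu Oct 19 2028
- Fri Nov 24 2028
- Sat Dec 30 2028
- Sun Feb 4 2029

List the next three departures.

Gaps between consecutive events: 36, 36, 36 days — a constant 36-day interval.
Sun Feb 4 2029 + 36 days = Mon Mar 12 2029.
Mon Mar 12 2029 + 36 days = Tue Apr 17 2029.
Tue Apr 17 2029 + 36 days = Wed May 23 2029.

Mon Mar 12 2029, Tue Apr 17 2029, Wed May 23 2029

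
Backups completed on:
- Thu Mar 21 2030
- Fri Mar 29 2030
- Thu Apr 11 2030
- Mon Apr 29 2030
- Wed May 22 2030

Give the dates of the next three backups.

Wed Jun 19 2030, Mon Jul 22 2030, Thu Aug 29 2030

The spacing grows by 5 each time: 8, 13, 18, 23 days.
Next gap: 28 days. Wed May 22 2030 + 28 days = Wed Jun 19 2030.
Next gap: 33 days. Wed Jun 19 2030 + 33 days = Mon Jul 22 2030.
Next gap: 38 days. Mon Jul 22 2030 + 38 days = Thu Aug 29 2030.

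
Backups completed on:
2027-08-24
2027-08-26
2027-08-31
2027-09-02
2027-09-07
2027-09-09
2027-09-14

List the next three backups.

The gap pattern 2, 5, 2, 5, 2, 5 repeats every 2 events.
These are the Tuesdays and Thursdays of each week.
Next Thursday: 2027-09-16.
The following Tuesday is 2027-09-21.
The following Thursday is 2027-09-23.

2027-09-16, 2027-09-21, 2027-09-23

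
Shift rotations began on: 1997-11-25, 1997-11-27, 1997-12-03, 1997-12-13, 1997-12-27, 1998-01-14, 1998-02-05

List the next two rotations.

1998-03-03, 1998-04-02

The spacing grows by 4 each time: 2, 6, 10, 14, 18, 22 days.
Next gap: 26 days. 1998-02-05 + 26 days = 1998-03-03.
Next gap: 30 days. 1998-03-03 + 30 days = 1998-04-02.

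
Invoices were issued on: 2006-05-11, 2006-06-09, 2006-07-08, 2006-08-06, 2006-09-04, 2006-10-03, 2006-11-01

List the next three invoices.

2006-11-30, 2006-12-29, 2007-01-27

Every event comes 29 days after the last (29, 29, 29, 29, 29, 29).
2006-11-01 + 29 days = 2006-11-30.
2006-11-30 + 29 days = 2006-12-29.
2006-12-29 + 29 days = 2007-01-27.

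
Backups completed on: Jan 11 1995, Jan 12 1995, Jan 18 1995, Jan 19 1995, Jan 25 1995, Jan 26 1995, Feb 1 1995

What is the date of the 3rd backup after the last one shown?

Feb 9 1995

Every event lands on a Wednesday or Thursday (gaps cycle 1, 6, 1, 6, 1, 6).
So the schedule is: every Wednesday and Thursday.
The following Thursday is Feb 2 1995.
The following Wednesday is Feb 8 1995.
Next Thursday: Feb 9 1995.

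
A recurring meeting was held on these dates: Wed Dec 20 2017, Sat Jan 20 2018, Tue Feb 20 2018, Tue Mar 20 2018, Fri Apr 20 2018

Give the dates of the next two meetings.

Sun May 20 2018, Wed Jun 20 2018

Each date is the 20th; the gaps (31, 31, 28, 31) track the month lengths.
The rule is the 20th of each month.
Next: May 2018 → Sun May 20 2018.
June 2018: Wed Jun 20 2018.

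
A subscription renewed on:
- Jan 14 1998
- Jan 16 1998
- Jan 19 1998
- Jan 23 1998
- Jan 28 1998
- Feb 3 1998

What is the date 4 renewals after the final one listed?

Intervals are 2, 3, 4, 5, 6 days — an arithmetic progression with common difference 1.
Next gap: 7 days. Feb 3 1998 + 7 days = Feb 10 1998.
Next gap: 8 days. Feb 10 1998 + 8 days = Feb 18 1998.
Next gap: 9 days. Feb 18 1998 + 9 days = Feb 27 1998.
Next gap: 10 days. Feb 27 1998 + 10 days = Mar 9 1998.

Mar 9 1998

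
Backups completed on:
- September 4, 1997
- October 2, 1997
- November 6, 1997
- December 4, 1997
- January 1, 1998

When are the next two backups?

February 5, 1998; March 5, 1998

Gaps: 28, 35, 28, 28 days — a mix of 28 and 35. Every date is a Thursday.
Each is the 1st Thursday of its month.
1st Thursday of February 1998: February 5, 1998.
March 1998 — 1st Thursday is March 5, 1998.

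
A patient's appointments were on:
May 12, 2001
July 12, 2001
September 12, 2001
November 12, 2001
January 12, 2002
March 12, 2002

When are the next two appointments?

May 12, 2002; July 12, 2002

The day-of-month is always 12 (61, 62, 61, 61, 59 days between events).
So this recurs on the 12th of every 2 months.
Next: May 2002 → May 12, 2002.
July 2002: July 12, 2002.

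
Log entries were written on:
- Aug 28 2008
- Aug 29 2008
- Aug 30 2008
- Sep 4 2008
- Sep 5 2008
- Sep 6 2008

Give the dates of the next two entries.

The gap pattern 1, 1, 5, 1, 1 repeats every 3 events.
These are the Thursdays, Fridays and Saturdays of each week.
The following Thursday is Sep 11 2008.
Next Friday: Sep 12 2008.

Sep 11 2008, Sep 12 2008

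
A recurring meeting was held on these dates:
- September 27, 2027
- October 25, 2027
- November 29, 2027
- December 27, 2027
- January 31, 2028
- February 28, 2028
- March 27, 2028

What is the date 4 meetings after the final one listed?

All Mondays; the gaps (28, 35, 28, 35, 28, 28) vary with month length.
This is the last Monday of each month.
Last Monday of April 2028: April 24, 2028.
May 2028 ends with Monday May 29, 2028.
Last Monday of June 2028: June 26, 2028.
July 2028 ends with Monday July 31, 2028.

July 31, 2028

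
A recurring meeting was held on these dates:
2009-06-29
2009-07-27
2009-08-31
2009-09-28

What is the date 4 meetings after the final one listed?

2010-01-25

These are Mondays with 28, 35, 28-day gaps.
Each is the final Monday of its month — 2009-06-29 is past the 28th, so '4th Monday' doesn't fit.
Last Monday of October 2009: 2009-10-26.
Last Monday of November 2009: 2009-11-30.
Last Monday of December 2009: 2009-12-28.
January 2010 ends with Monday 2010-01-25.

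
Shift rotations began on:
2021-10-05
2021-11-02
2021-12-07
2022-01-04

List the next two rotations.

2022-02-01, 2022-03-01

Gaps: 28, 35, 28 days — a mix of 28 and 35. Every date is a Tuesday.
Each is the 1st Tuesday of its month.
1st Tuesday of February 2022: 2022-02-01.
March 2022 — 1st Tuesday is 2022-03-01.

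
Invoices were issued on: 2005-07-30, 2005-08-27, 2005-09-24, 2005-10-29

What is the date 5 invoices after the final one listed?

2006-03-25

Every date is a Saturday; gaps 28, 28, 35 days.
Each is the last Saturday of its month (at least one falls on the 29th or later, ruling out '4th Saturday').
Last Saturday of November 2005: 2005-11-26.
Last Saturday of December 2005: 2005-12-31.
Last Saturday of January 2006: 2006-01-28.
February 2006 ends with Saturday 2006-02-25.
Last Saturday of March 2006: 2006-03-25.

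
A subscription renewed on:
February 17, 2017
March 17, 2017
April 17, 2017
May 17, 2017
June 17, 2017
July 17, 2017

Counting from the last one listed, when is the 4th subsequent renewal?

November 17, 2017

Gaps: 28, 31, 30, 31, 30 days — not constant. Every event is on the 17th of the month.
Pattern: the 17th of each month.
Next: August 2017 → August 17, 2017.
Next: September 2017 → September 17, 2017.
October 2017: October 17, 2017.
Next: November 2017 → November 17, 2017.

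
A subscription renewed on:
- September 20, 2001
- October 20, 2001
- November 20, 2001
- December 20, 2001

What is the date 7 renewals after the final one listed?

July 20, 2002

Each date is the 20th; the gaps (30, 31, 30) track the month lengths.
The rule is the 20th of each month.
Next: January 2002 → January 20, 2002.
Next: February 2002 → February 20, 2002.
Next: March 2002 → March 20, 2002.
April 2002: April 20, 2002.
May 2002: May 20, 2002.
Next: June 2002 → June 20, 2002.
July 2002: July 20, 2002.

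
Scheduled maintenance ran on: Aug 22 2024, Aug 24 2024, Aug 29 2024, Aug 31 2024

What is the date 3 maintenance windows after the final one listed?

Sep 12 2024

The gap pattern 2, 5, 2 repeats every 2 events.
These are the Thursdays and Saturdays of each week.
The following Thursday is Sep 5 2024.
Next Saturday: Sep 7 2024.
Next Thursday: Sep 12 2024.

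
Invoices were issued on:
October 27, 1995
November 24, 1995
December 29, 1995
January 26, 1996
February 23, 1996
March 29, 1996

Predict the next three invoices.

April 26, 1996; May 31, 1996; June 28, 1996

Every date is a Friday; gaps 28, 35, 28, 28, 35 days.
Each is the last Friday of its month (at least one falls on the 29th or later, ruling out '4th Friday').
Last Friday of April 1996: April 26, 1996.
May 1996 ends with Friday May 31, 1996.
Last Friday of June 1996: June 28, 1996.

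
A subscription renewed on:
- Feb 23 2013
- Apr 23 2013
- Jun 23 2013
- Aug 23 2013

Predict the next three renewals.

The day-of-month is always 23 (59, 61, 61 days between events).
So this recurs on the 23rd of every 2 months.
Next: October 2013 → Oct 23 2013.
Next: December 2013 → Dec 23 2013.
February 2014: Feb 23 2014.

Oct 23 2013, Dec 23 2013, Feb 23 2014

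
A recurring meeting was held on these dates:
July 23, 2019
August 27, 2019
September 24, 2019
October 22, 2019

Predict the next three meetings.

November 26, 2019; December 24, 2019; January 28, 2020

These are Tuesdays at 28- or 35-day spacing (35, 28, 28).
The pattern: 4th Tuesday of the month.
November 2019 — 4th Tuesday is November 26, 2019.
4th Tuesday of December 2019: December 24, 2019.
4th Tuesday of January 2020: January 28, 2020.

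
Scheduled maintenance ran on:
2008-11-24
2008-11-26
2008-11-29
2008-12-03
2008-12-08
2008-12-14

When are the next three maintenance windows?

The spacing grows by 1 each time: 2, 3, 4, 5, 6 days.
Next gap: 7 days. 2008-12-14 + 7 days = 2008-12-21.
Next gap: 8 days. 2008-12-21 + 8 days = 2008-12-29.
Next gap: 9 days. 2008-12-29 + 9 days = 2009-01-07.

2008-12-21, 2008-12-29, 2009-01-07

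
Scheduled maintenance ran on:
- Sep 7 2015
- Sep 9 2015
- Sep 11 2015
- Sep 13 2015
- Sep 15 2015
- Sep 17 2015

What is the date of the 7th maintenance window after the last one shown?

Every event comes 2 days after the last (2, 2, 2, 2, 2).
Sep 17 2015 + 2 days = Sep 19 2015.
Sep 19 2015 + 2 days = Sep 21 2015.
Sep 21 2015 + 2 days = Sep 23 2015.
Sep 23 2015 + 2 days = Sep 25 2015.
Sep 25 2015 + 2 days = Sep 27 2015.
Sep 27 2015 + 2 days = Sep 29 2015.
Sep 29 2015 + 2 days = Oct 1 2015.

Oct 1 2015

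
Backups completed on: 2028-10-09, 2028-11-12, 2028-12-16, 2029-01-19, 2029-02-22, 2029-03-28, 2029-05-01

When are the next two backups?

2029-06-04, 2029-07-08

Every event comes 34 days after the last (34, 34, 34, 34, 34, 34).
2029-05-01 + 34 days = 2029-06-04.
2029-06-04 + 34 days = 2029-07-08.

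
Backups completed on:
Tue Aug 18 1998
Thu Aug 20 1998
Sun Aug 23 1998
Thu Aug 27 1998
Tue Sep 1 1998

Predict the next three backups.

Mon Sep 7 1998, Mon Sep 14 1998, Tue Sep 22 1998

The spacing grows by 1 each time: 2, 3, 4, 5 days.
Next gap: 6 days. Tue Sep 1 1998 + 6 days = Mon Sep 7 1998.
Next gap: 7 days. Mon Sep 7 1998 + 7 days = Mon Sep 14 1998.
Next gap: 8 days. Mon Sep 14 1998 + 8 days = Tue Sep 22 1998.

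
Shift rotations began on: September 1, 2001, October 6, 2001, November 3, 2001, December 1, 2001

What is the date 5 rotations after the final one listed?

All dates are Saturdays, 35, 28, 28 days apart.
Specifically, the 1st Saturday of each month.
1st Saturday of January 2002: January 5, 2002.
1st Saturday of February 2002: February 2, 2002.
1st Saturday of March 2002: March 2, 2002.
April 2002 — 1st Saturday is April 6, 2002.
May 2002 — 1st Saturday is May 4, 2002.

May 4, 2002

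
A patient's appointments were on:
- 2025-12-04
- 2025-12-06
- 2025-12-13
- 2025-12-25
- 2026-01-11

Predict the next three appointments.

Gaps: 2, 7, 12, 17 days — each gap is 5 larger than the previous one.
Next gap: 22 days. 2026-01-11 + 22 days = 2026-02-02.
Next gap: 27 days. 2026-02-02 + 27 days = 2026-03-01.
Next gap: 32 days. 2026-03-01 + 32 days = 2026-04-02.

2026-02-02, 2026-03-01, 2026-04-02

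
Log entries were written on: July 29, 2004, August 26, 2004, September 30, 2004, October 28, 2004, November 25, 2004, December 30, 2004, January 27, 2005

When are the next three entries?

These are Thursdays with 28, 35, 28, 28, 35, 28-day gaps.
Each is the final Thursday of its month — July 29, 2004 is past the 28th, so '4th Thursday' doesn't fit.
Last Thursday of February 2005: February 24, 2005.
Last Thursday of March 2005: March 31, 2005.
Last Thursday of April 2005: April 28, 2005.

February 24, 2005; March 31, 2005; April 28, 2005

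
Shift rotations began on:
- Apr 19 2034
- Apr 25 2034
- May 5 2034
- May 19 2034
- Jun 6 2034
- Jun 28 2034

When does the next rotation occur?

Intervals are 6, 10, 14, 18, 22 days — an arithmetic progression with common difference 4.
Next gap: 26 days. Jun 28 2034 + 26 days = Jul 24 2034.

Jul 24 2034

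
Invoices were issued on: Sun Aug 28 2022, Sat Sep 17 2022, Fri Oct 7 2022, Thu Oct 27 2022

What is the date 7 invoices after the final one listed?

Gaps between consecutive events: 20, 20, 20 days — a constant 20-day interval.
Thu Oct 27 2022 + 20 days = Wed Nov 16 2022.
Wed Nov 16 2022 + 20 days = Tue Dec 6 2022.
Tue Dec 6 2022 + 20 days = Mon Dec 26 2022.
Mon Dec 26 2022 + 20 days = Sun Jan 15 2023.
Sun Jan 15 2023 + 20 days = Sat Feb 4 2023.
Sat Feb 4 2023 + 20 days = Fri Feb 24 2023.
Fri Feb 24 2023 + 20 days = Thu Mar 16 2023.

Thu Mar 16 2023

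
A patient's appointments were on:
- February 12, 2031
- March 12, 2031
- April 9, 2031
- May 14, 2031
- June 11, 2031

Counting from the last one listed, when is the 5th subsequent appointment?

Gaps: 28, 28, 35, 28 days — a mix of 28 and 35. Every date is a Wednesday.
Each is the 2nd Wednesday of its month.
July 2031 — 2nd Wednesday is July 9, 2031.
August 2031 — 2nd Wednesday is August 13, 2031.
2nd Wednesday of September 2031: September 10, 2031.
2nd Wednesday of October 2031: October 8, 2031.
November 2031 — 2nd Wednesday is November 12, 2031.

November 12, 2031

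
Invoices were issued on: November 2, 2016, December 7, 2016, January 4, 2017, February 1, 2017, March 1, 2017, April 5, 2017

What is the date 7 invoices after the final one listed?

November 1, 2017

These are Wednesdays at 28- or 35-day spacing (35, 28, 28, 28, 35).
The pattern: 1st Wednesday of the month.
May 2017 — 1st Wednesday is May 3, 2017.
1st Wednesday of June 2017: June 7, 2017.
1st Wednesday of July 2017: July 5, 2017.
August 2017 — 1st Wednesday is August 2, 2017.
September 2017 — 1st Wednesday is September 6, 2017.
1st Wednesday of October 2017: October 4, 2017.
1st Wednesday of November 2017: November 1, 2017.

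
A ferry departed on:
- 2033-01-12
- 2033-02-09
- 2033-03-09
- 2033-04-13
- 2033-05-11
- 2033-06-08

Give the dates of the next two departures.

All dates are Wednesdays, 28, 28, 35, 28, 28 days apart.
Specifically, the 2nd Wednesday of each month.
2nd Wednesday of July 2033: 2033-07-13.
2nd Wednesday of August 2033: 2033-08-10.

2033-07-13, 2033-08-10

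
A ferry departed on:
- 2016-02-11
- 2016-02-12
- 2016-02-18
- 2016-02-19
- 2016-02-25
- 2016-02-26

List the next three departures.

Every event lands on a Thursday or Friday (gaps cycle 1, 6, 1, 6, 1).
So the schedule is: every Thursday and Friday.
The following Thursday is 2016-03-03.
The following Friday is 2016-03-04.
The following Thursday is 2016-03-10.

2016-03-03, 2016-03-04, 2016-03-10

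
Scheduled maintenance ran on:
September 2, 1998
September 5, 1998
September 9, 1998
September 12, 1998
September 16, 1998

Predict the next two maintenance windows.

Every event lands on a Wednesday or Saturday (gaps cycle 3, 4, 3, 4).
So the schedule is: every Wednesday and Saturday.
The following Saturday is September 19, 1998.
Next Wednesday: September 23, 1998.

September 19, 1998; September 23, 1998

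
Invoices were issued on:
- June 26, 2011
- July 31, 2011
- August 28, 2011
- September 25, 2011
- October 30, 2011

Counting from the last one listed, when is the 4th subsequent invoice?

February 26, 2012

These are Sundays with 35, 28, 28, 35-day gaps.
Each is the final Sunday of its month — July 31, 2011 is past the 28th, so '4th Sunday' doesn't fit.
Last Sunday of November 2011: November 27, 2011.
Last Sunday of December 2011: December 25, 2011.
January 2012 ends with Sunday January 29, 2012.
February 2012 ends with Sunday February 26, 2012.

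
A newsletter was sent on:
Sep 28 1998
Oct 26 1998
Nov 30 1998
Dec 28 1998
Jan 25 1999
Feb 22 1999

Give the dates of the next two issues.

All Mondays; the gaps (28, 35, 28, 28, 28) vary with month length.
This is the last Monday of each month.
Last Monday of March 1999: Mar 29 1999.
April 1999 ends with Monday Apr 26 1999.

Mar 29 1999, Apr 26 1999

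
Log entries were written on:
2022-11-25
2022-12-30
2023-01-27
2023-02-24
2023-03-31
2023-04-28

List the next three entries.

2023-05-26, 2023-06-30, 2023-07-28

These are Fridays with 35, 28, 28, 35, 28-day gaps.
Each is the final Friday of its month — 2022-12-30 is past the 28th, so '4th Friday' doesn't fit.
May 2023 ends with Friday 2023-05-26.
Last Friday of June 2023: 2023-06-30.
July 2023 ends with Friday 2023-07-28.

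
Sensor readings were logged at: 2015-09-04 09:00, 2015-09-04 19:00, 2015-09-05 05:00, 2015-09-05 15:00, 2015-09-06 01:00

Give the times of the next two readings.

Gaps: 10, 10, 10, 10 hours — each event is 10 hours after the previous one.
2015-09-06 01:00 + 10 h = 2015-09-06 11:00.
2015-09-06 11:00 + 10 h = 2015-09-06 21:00.

2015-09-06 11:00, 2015-09-06 21:00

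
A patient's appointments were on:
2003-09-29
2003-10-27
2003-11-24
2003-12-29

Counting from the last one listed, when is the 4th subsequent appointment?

2004-04-26

These are Mondays with 28, 28, 35-day gaps.
Each is the final Monday of its month — 2003-09-29 is past the 28th, so '4th Monday' doesn't fit.
Last Monday of January 2004: 2004-01-26.
Last Monday of February 2004: 2004-02-23.
Last Monday of March 2004: 2004-03-29.
Last Monday of April 2004: 2004-04-26.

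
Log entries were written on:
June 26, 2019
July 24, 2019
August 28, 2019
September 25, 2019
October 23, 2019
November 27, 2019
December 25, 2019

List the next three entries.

These are Wednesdays at 28- or 35-day spacing (28, 35, 28, 28, 35, 28).
The pattern: 4th Wednesday of the month.
January 2020 — 4th Wednesday is January 22, 2020.
4th Wednesday of February 2020: February 26, 2020.
March 2020 — 4th Wednesday is March 25, 2020.

January 22, 2020; February 26, 2020; March 25, 2020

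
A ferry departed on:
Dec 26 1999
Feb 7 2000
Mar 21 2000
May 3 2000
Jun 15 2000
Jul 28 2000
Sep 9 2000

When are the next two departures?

The spacing is 43, 43, 43, 43, 43, 43 days — always 43 days.
Sep 9 2000 + 43 days = Oct 22 2000.
Oct 22 2000 + 43 days = Dec 4 2000.

Oct 22 2000, Dec 4 2000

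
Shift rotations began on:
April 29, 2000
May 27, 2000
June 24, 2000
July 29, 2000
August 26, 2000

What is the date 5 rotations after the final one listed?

January 27, 2001

Every date is a Saturday; gaps 28, 28, 35, 28 days.
Each is the last Saturday of its month (at least one falls on the 29th or later, ruling out '4th Saturday').
September 2000 ends with Saturday September 30, 2000.
October 2000 ends with Saturday October 28, 2000.
Last Saturday of November 2000: November 25, 2000.
Last Saturday of December 2000: December 30, 2000.
Last Saturday of January 2001: January 27, 2001.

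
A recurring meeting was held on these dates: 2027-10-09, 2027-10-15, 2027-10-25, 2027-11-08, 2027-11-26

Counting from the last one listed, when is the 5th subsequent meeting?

Gaps: 6, 10, 14, 18 days — each gap is 4 larger than the previous one.
Next gap: 22 days. 2027-11-26 + 22 days = 2027-12-18.
Next gap: 26 days. 2027-12-18 + 26 days = 2028-01-13.
Next gap: 30 days. 2028-01-13 + 30 days = 2028-02-12.
Next gap: 34 days. 2028-02-12 + 34 days = 2028-03-17.
Next gap: 38 days. 2028-03-17 + 38 days = 2028-04-24.

2028-04-24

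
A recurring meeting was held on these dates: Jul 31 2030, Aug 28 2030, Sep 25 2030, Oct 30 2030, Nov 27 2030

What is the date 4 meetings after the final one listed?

These are Wednesdays with 28, 28, 35, 28-day gaps.
Each is the final Wednesday of its month — Jul 31 2030 is past the 28th, so '4th Wednesday' doesn't fit.
December 2030 ends with Wednesday Dec 25 2030.
Last Wednesday of January 2031: Jan 29 2031.
February 2031 ends with Wednesday Feb 26 2031.
March 2031 ends with Wednesday Mar 26 2031.

Mar 26 2031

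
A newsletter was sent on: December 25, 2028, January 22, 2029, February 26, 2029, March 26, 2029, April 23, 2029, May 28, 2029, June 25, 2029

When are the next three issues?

Gaps: 28, 35, 28, 28, 35, 28 days — a mix of 28 and 35. Every date is a Monday.
Each is the 4th Monday of its month.
July 2029 — 4th Monday is July 23, 2029.
4th Monday of August 2029: August 27, 2029.
4th Monday of September 2029: September 24, 2029.

July 23, 2029; August 27, 2029; September 24, 2029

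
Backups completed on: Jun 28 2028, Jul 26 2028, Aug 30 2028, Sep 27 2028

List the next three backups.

These are Wednesdays with 28, 35, 28-day gaps.
Each is the final Wednesday of its month — Aug 30 2028 is past the 28th, so '4th Wednesday' doesn't fit.
October 2028 ends with Wednesday Oct 25 2028.
Last Wednesday of November 2028: Nov 29 2028.
December 2028 ends with Wednesday Dec 27 2028.

Oct 25 2028, Nov 29 2028, Dec 27 2028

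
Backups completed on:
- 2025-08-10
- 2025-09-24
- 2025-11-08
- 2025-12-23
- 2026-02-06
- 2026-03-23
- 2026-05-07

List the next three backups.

Every event comes 45 days after the last (45, 45, 45, 45, 45, 45).
2026-05-07 + 45 days = 2026-06-21.
2026-06-21 + 45 days = 2026-08-05.
2026-08-05 + 45 days = 2026-09-19.

2026-06-21, 2026-08-05, 2026-09-19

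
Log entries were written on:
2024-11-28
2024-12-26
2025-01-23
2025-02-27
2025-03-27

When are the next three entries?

2025-04-24, 2025-05-22, 2025-06-26

These are Thursdays at 28- or 35-day spacing (28, 28, 35, 28).
The pattern: 4th Thursday of the month.
4th Thursday of April 2025: 2025-04-24.
4th Thursday of May 2025: 2025-05-22.
4th Thursday of June 2025: 2025-06-26.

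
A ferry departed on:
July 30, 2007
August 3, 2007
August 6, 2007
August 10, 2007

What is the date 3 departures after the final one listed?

August 20, 2007

The gap pattern 4, 3, 4 repeats every 2 events.
These are the Mondays and Fridays of each week.
Next Monday: August 13, 2007.
Next Friday: August 17, 2007.
Next Monday: August 20, 2007.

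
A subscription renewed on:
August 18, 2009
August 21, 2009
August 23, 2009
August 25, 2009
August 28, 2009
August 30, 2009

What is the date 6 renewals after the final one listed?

September 13, 2009

The gap pattern 3, 2, 2, 3, 2 repeats every 3 events.
These are the Tuesdays, Fridays and Sundays of each week.
The following Tuesday is September 1, 2009.
The following Friday is September 4, 2009.
Next Sunday: September 6, 2009.
The following Tuesday is September 8, 2009.
The following Friday is September 11, 2009.
Next Sunday: September 13, 2009.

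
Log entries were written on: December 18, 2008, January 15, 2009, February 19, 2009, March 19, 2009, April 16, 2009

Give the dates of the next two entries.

These are Thursdays at 28- or 35-day spacing (28, 35, 28, 28).
The pattern: 3rd Thursday of the month.
May 2009 — 3rd Thursday is May 21, 2009.
3rd Thursday of June 2009: June 18, 2009.

May 21, 2009; June 18, 2009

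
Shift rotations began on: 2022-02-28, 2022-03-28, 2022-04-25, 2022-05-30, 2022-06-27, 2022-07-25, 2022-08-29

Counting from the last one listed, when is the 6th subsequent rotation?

2023-02-27

All Mondays; the gaps (28, 28, 35, 28, 28, 35) vary with month length.
This is the last Monday of each month.
Last Monday of September 2022: 2022-09-26.
October 2022 ends with Monday 2022-10-31.
November 2022 ends with Monday 2022-11-28.
Last Monday of December 2022: 2022-12-26.
Last Monday of January 2023: 2023-01-30.
February 2023 ends with Monday 2023-02-27.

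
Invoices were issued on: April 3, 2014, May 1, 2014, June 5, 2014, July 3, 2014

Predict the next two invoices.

August 7, 2014; September 4, 2014

Gaps: 28, 35, 28 days — a mix of 28 and 35. Every date is a Thursday.
Each is the 1st Thursday of its month.
August 2014 — 1st Thursday is August 7, 2014.
September 2014 — 1st Thursday is September 4, 2014.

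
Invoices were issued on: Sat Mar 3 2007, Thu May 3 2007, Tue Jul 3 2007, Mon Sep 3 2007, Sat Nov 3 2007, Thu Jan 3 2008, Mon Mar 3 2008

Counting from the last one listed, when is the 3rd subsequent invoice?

Gaps: 61, 61, 62, 61, 61, 60 days — not constant. Every event is on the 3rd of the month.
Pattern: the 3rd of every 2 months.
Next: May 2008 → Sat May 3 2008.
July 2008: Thu Jul 3 2008.
Next: September 2008 → Wed Sep 3 2008.

Wed Sep 3 2008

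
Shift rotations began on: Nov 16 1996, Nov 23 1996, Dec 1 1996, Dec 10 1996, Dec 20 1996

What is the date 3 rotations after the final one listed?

Intervals are 7, 8, 9, 10 days — an arithmetic progression with common difference 1.
Next gap: 11 days. Dec 20 1996 + 11 days = Dec 31 1996.
Next gap: 12 days. Dec 31 1996 + 12 days = Jan 12 1997.
Next gap: 13 days. Jan 12 1997 + 13 days = Jan 25 1997.

Jan 25 1997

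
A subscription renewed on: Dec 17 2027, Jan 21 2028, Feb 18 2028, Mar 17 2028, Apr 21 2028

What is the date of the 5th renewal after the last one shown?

Sep 15 2028

These are Fridays at 28- or 35-day spacing (35, 28, 28, 35).
The pattern: 3rd Friday of the month.
3rd Friday of May 2028: May 19 2028.
June 2028 — 3rd Friday is Jun 16 2028.
3rd Friday of July 2028: Jul 21 2028.
3rd Friday of August 2028: Aug 18 2028.
3rd Friday of September 2028: Sep 15 2028.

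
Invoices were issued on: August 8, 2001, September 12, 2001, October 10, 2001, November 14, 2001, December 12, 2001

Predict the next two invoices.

January 9, 2002; February 13, 2002

These are Wednesdays at 28- or 35-day spacing (35, 28, 35, 28).
The pattern: 2nd Wednesday of the month.
2nd Wednesday of January 2002: January 9, 2002.
February 2002 — 2nd Wednesday is February 13, 2002.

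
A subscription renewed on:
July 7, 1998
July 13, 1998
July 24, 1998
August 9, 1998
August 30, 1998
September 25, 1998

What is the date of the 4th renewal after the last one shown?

February 26, 1999

The spacing grows by 5 each time: 6, 11, 16, 21, 26 days.
Next gap: 31 days. September 25, 1998 + 31 days = October 26, 1998.
Next gap: 36 days. October 26, 1998 + 36 days = December 1, 1998.
Next gap: 41 days. December 1, 1998 + 41 days = January 11, 1999.
Next gap: 46 days. January 11, 1999 + 46 days = February 26, 1999.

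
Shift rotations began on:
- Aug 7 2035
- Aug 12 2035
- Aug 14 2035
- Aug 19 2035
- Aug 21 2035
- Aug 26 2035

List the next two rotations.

Aug 28 2035, Sep 2 2035

Gaps: 5, 2, 5, 2, 5 days — not constant, but cyclic with period 2.
The events fall on every Tuesday and Sunday.
The following Tuesday is Aug 28 2035.
The following Sunday is Sep 2 2035.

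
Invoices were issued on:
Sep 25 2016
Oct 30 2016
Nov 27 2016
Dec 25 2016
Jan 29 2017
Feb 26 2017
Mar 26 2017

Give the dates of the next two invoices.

Apr 30 2017, May 28 2017

These are Sundays with 35, 28, 28, 35, 28, 28-day gaps.
Each is the final Sunday of its month — Oct 30 2016 is past the 28th, so '4th Sunday' doesn't fit.
Last Sunday of April 2017: Apr 30 2017.
Last Sunday of May 2017: May 28 2017.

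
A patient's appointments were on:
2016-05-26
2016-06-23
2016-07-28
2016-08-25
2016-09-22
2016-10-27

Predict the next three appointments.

Gaps: 28, 35, 28, 28, 35 days — a mix of 28 and 35. Every date is a Thursday.
Each is the 4th Thursday of its month.
November 2016 — 4th Thursday is 2016-11-24.
4th Thursday of December 2016: 2016-12-22.
4th Thursday of January 2017: 2017-01-26.

2016-11-24, 2016-12-22, 2017-01-26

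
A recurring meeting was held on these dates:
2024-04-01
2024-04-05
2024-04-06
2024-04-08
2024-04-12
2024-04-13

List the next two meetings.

2024-04-15, 2024-04-19

Every event lands on a Monday or Friday or Saturday (gaps cycle 4, 1, 2, 4, 1).
So the schedule is: every Monday, Friday and Saturday.
The following Monday is 2024-04-15.
The following Friday is 2024-04-19.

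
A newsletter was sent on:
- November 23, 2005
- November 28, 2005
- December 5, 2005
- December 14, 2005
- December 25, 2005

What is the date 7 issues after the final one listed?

Intervals are 5, 7, 9, 11 days — an arithmetic progression with common difference 2.
Next gap: 13 days. December 25, 2005 + 13 days = January 7, 2006.
Next gap: 15 days. January 7, 2006 + 15 days = January 22, 2006.
Next gap: 17 days. January 22, 2006 + 17 days = February 8, 2006.
Next gap: 19 days. February 8, 2006 + 19 days = February 27, 2006.
Next gap: 21 days. February 27, 2006 + 21 days = March 20, 2006.
Next gap: 23 days. March 20, 2006 + 23 days = April 12, 2006.
Next gap: 25 days. April 12, 2006 + 25 days = May 7, 2006.

May 7, 2006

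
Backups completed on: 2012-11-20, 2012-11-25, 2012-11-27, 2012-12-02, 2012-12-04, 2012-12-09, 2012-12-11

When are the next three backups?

Every event lands on a Tuesday or Sunday (gaps cycle 5, 2, 5, 2, 5, 2).
So the schedule is: every Tuesday and Sunday.
Next Sunday: 2012-12-16.
The following Tuesday is 2012-12-18.
Next Sunday: 2012-12-23.

2012-12-16, 2012-12-18, 2012-12-23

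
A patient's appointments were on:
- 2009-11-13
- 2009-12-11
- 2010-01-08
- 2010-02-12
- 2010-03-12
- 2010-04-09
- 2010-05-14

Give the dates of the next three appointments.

2010-06-11, 2010-07-09, 2010-08-13

All dates are Fridays, 28, 28, 35, 28, 28, 35 days apart.
Specifically, the 2nd Friday of each month.
June 2010 — 2nd Friday is 2010-06-11.
July 2010 — 2nd Friday is 2010-07-09.
2nd Friday of August 2010: 2010-08-13.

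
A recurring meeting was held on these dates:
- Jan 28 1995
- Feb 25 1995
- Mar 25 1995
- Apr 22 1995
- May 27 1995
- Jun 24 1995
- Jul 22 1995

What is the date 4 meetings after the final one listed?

Nov 25 1995

These are Saturdays at 28- or 35-day spacing (28, 28, 28, 35, 28, 28).
The pattern: 4th Saturday of the month.
4th Saturday of August 1995: Aug 26 1995.
September 1995 — 4th Saturday is Sep 23 1995.
4th Saturday of October 1995: Oct 28 1995.
November 1995 — 4th Saturday is Nov 25 1995.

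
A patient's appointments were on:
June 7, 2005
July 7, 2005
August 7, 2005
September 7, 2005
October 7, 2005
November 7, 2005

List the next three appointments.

The day-of-month is always 7 (30, 31, 31, 30, 31 days between events).
So this recurs on the 7th of each month.
December 2005: December 7, 2005.
Next: January 2006 → January 7, 2006.
Next: February 2006 → February 7, 2006.

December 7, 2005; January 7, 2006; February 7, 2006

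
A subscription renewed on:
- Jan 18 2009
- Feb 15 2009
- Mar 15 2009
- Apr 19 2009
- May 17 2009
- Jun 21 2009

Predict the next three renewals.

All dates are Sundays, 28, 28, 35, 28, 35 days apart.
Specifically, the 3rd Sunday of each month.
3rd Sunday of July 2009: Jul 19 2009.
3rd Sunday of August 2009: Aug 16 2009.
3rd Sunday of September 2009: Sep 20 2009.

Jul 19 2009, Aug 16 2009, Sep 20 2009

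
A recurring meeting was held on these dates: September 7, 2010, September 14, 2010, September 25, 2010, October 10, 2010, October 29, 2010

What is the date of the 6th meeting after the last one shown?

May 15, 2011

The spacing grows by 4 each time: 7, 11, 15, 19 days.
Next gap: 23 days. October 29, 2010 + 23 days = November 21, 2010.
Next gap: 27 days. November 21, 2010 + 27 days = December 18, 2010.
Next gap: 31 days. December 18, 2010 + 31 days = January 18, 2011.
Next gap: 35 days. January 18, 2011 + 35 days = February 22, 2011.
Next gap: 39 days. February 22, 2011 + 39 days = April 2, 2011.
Next gap: 43 days. April 2, 2011 + 43 days = May 15, 2011.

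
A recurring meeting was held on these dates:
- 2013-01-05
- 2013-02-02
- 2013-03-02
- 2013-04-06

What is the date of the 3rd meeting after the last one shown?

2013-07-06

Gaps: 28, 28, 35 days — a mix of 28 and 35. Every date is a Saturday.
Each is the 1st Saturday of its month.
1st Saturday of May 2013: 2013-05-04.
1st Saturday of June 2013: 2013-06-01.
July 2013 — 1st Saturday is 2013-07-06.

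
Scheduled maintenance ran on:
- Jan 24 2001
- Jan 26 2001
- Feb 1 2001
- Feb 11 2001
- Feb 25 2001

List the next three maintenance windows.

Mar 15 2001, Apr 6 2001, May 2 2001

Gaps: 2, 6, 10, 14 days — each gap is 4 larger than the previous one.
Next gap: 18 days. Feb 25 2001 + 18 days = Mar 15 2001.
Next gap: 22 days. Mar 15 2001 + 22 days = Apr 6 2001.
Next gap: 26 days. Apr 6 2001 + 26 days = May 2 2001.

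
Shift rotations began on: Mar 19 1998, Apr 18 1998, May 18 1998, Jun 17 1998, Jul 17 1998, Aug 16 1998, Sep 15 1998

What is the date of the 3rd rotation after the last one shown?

Dec 14 1998

Gaps between consecutive events: 30, 30, 30, 30, 30, 30 days — a constant 30-day interval.
Sep 15 1998 + 30 days = Oct 15 1998.
Oct 15 1998 + 30 days = Nov 14 1998.
Nov 14 1998 + 30 days = Dec 14 1998.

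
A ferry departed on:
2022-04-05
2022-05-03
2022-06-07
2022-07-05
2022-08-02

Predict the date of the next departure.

2022-09-06

These are Tuesdays at 28- or 35-day spacing (28, 35, 28, 28).
The pattern: 1st Tuesday of the month.
September 2022 — 1st Tuesday is 2022-09-06.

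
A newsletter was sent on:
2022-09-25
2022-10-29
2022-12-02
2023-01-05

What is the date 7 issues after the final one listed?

2023-08-31

Every event comes 34 days after the last (34, 34, 34).
2023-01-05 + 34 days = 2023-02-08.
2023-02-08 + 34 days = 2023-03-14.
2023-03-14 + 34 days = 2023-04-17.
2023-04-17 + 34 days = 2023-05-21.
2023-05-21 + 34 days = 2023-06-24.
2023-06-24 + 34 days = 2023-07-28.
2023-07-28 + 34 days = 2023-08-31.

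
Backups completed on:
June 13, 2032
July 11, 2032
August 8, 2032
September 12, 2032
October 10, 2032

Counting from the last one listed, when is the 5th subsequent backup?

Gaps: 28, 28, 35, 28 days — a mix of 28 and 35. Every date is a Sunday.
Each is the 2nd Sunday of its month.
2nd Sunday of November 2032: November 14, 2032.
December 2032 — 2nd Sunday is December 12, 2032.
January 2033 — 2nd Sunday is January 9, 2033.
February 2033 — 2nd Sunday is February 13, 2033.
2nd Sunday of March 2033: March 13, 2033.

March 13, 2033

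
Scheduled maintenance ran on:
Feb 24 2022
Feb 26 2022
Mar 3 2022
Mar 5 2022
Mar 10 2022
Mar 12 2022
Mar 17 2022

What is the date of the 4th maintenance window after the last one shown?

Mar 31 2022

Gaps: 2, 5, 2, 5, 2, 5 days — not constant, but cyclic with period 2.
The events fall on every Thursday and Saturday.
The following Saturday is Mar 19 2022.
Next Thursday: Mar 24 2022.
Next Saturday: Mar 26 2022.
The following Thursday is Mar 31 2022.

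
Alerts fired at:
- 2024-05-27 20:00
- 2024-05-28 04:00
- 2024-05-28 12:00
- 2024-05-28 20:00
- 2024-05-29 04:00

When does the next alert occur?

2024-05-29 12:00

Gaps: 8, 8, 8, 8 hours — each event is 8 hours after the previous one.
2024-05-29 04:00 + 8 h = 2024-05-29 12:00.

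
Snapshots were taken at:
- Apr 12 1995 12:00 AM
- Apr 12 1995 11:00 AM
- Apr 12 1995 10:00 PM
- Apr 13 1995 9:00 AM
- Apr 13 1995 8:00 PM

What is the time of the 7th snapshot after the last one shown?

Apr 17 1995 1:00 AM

The interval is a steady 11 hours (11, 11, 11, 11).
Apr 13 1995 8:00 PM + 11 h = Apr 14 1995 7:00 AM.
Apr 14 1995 7:00 AM + 11 h = Apr 14 1995 6:00 PM.
Apr 14 1995 6:00 PM + 11 h = Apr 15 1995 5:00 AM.
Apr 15 1995 5:00 AM + 11 h = Apr 15 1995 4:00 PM.
Apr 15 1995 4:00 PM + 11 h = Apr 16 1995 3:00 AM.
Apr 16 1995 3:00 AM + 11 h = Apr 16 1995 2:00 PM.
Apr 16 1995 2:00 PM + 11 h = Apr 17 1995 1:00 AM.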